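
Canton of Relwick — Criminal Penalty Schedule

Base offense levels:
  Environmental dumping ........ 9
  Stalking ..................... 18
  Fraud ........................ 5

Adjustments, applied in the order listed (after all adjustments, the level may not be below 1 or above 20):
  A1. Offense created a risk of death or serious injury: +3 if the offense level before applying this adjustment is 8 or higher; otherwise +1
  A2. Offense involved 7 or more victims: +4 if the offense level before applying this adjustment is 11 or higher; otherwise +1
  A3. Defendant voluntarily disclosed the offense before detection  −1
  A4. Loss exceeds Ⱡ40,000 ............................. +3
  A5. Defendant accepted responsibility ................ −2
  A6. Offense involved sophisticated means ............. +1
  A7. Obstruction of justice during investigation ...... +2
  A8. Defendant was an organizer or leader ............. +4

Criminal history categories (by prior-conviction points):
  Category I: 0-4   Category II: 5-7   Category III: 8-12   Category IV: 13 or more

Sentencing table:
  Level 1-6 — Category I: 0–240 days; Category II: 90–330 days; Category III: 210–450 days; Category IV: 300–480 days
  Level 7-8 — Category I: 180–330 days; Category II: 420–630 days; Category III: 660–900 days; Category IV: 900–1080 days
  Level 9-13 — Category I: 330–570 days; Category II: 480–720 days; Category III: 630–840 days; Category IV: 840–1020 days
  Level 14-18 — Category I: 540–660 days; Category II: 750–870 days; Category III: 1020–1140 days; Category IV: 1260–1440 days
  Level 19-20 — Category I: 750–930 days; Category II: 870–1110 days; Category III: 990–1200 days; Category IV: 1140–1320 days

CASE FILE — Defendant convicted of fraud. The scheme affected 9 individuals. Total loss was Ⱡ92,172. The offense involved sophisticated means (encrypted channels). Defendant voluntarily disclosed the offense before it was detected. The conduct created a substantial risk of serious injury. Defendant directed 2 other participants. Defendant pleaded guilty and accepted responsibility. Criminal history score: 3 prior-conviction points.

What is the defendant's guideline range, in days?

330-570 days

Base offense level for fraud: 5.
A1 applies (level before this adjustment is 5 < 8, so +1): 5 + 1 = 6.
A2 applies (level before this adjustment is 6 < 11, so +1): 6 + 1 = 7.
A3 applies: 7 − 1 = 6.
A4 applies: 6 + 3 = 9.
A5 applies: 9 − 2 = 7.
A6 applies: 7 + 1 = 8.
A8 applies: 8 + 4 = 12.
Final offense level: 12.
Criminal history: 3 prior points → Category I (0-4).
Level 12 falls in the 9-13 band.
Grid: Level 9-13 × Category I = 330-570 days.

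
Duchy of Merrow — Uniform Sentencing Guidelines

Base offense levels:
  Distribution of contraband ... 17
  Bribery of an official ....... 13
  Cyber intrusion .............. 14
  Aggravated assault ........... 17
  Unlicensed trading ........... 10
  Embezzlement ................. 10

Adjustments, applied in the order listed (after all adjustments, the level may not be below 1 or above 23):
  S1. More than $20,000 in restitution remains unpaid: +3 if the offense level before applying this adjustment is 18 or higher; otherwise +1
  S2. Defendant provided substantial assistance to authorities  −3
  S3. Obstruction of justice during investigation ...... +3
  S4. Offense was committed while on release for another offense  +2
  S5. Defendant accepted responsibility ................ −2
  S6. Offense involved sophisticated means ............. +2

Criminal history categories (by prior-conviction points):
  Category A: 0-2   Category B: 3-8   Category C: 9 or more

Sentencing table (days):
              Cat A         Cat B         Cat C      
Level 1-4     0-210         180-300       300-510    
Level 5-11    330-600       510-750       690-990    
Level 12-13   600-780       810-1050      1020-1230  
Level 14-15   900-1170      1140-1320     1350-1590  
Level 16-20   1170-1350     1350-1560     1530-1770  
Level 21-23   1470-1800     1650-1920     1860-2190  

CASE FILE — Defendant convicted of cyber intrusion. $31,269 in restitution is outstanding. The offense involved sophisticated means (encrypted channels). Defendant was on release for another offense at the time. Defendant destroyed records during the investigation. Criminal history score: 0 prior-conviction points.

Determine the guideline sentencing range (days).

Base offense level for cyber intrusion: 14.
S1 applies (level before this adjustment is 14 < 18, so +1): 14 + 1 = 15.
S2 does not apply.
S3 applies: 15 + 3 = 18.
S4 applies: 18 + 2 = 20.
S6 applies: 20 + 2 = 22.
Final offense level: 22.
Criminal history: 0 prior points → Category A (0-2).
Level 22 falls in the 21-23 band.
Grid: Level 21-23 × Category A = 1470-1800 days.

1470-1800 days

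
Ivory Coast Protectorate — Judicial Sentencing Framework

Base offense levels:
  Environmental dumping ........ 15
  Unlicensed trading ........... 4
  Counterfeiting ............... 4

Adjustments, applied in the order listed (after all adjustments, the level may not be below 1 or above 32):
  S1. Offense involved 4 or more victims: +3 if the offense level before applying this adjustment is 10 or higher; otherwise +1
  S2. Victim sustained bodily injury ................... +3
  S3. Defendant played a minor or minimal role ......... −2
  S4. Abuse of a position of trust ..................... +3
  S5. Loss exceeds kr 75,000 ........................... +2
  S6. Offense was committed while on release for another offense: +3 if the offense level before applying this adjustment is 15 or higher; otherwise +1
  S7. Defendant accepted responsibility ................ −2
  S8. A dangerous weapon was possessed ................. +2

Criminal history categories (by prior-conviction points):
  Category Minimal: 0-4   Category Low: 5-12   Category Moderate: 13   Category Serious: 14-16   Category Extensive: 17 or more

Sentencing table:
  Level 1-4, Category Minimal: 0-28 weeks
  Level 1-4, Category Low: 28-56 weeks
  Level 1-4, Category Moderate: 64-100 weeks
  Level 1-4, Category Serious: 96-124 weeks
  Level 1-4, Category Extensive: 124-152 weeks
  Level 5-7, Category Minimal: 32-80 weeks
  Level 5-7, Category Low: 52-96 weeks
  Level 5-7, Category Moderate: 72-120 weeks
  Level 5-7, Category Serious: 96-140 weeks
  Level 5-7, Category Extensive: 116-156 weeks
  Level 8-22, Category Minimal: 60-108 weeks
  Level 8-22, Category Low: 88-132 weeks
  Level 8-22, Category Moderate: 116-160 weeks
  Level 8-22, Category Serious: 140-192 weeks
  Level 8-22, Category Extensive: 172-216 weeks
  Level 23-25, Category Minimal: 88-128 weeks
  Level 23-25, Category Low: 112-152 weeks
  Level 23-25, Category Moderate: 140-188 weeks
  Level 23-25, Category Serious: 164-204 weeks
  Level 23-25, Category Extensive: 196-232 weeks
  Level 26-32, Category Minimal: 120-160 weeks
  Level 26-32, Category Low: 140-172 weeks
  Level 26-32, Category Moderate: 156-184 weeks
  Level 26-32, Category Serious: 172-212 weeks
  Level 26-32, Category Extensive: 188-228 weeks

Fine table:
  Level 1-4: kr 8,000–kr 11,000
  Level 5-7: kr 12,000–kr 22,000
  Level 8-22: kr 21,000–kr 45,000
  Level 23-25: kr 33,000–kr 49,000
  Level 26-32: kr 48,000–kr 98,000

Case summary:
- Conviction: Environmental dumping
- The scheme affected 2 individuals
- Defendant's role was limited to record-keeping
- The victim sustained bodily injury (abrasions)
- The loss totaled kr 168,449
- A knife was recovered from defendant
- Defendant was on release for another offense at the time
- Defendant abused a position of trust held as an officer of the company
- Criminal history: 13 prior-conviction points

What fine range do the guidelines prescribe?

Base offense level for environmental dumping: 15.
S2 applies: 15 + 3 = 18.
S3 applies: 18 − 2 = 16.
S4 applies: 16 + 3 = 19.
S5 applies: 19 + 2 = 21.
S6 applies (level before this adjustment is 21 ≥ 15, so +3): 21 + 3 = 24.
S8 applies: 24 + 2 = 26.
Final offense level: 26.
Level 26 falls in the 26-32 band.
Fine table: Level 26-32 → kr 48,000–kr 98,000.

kr 48,000–kr 98,000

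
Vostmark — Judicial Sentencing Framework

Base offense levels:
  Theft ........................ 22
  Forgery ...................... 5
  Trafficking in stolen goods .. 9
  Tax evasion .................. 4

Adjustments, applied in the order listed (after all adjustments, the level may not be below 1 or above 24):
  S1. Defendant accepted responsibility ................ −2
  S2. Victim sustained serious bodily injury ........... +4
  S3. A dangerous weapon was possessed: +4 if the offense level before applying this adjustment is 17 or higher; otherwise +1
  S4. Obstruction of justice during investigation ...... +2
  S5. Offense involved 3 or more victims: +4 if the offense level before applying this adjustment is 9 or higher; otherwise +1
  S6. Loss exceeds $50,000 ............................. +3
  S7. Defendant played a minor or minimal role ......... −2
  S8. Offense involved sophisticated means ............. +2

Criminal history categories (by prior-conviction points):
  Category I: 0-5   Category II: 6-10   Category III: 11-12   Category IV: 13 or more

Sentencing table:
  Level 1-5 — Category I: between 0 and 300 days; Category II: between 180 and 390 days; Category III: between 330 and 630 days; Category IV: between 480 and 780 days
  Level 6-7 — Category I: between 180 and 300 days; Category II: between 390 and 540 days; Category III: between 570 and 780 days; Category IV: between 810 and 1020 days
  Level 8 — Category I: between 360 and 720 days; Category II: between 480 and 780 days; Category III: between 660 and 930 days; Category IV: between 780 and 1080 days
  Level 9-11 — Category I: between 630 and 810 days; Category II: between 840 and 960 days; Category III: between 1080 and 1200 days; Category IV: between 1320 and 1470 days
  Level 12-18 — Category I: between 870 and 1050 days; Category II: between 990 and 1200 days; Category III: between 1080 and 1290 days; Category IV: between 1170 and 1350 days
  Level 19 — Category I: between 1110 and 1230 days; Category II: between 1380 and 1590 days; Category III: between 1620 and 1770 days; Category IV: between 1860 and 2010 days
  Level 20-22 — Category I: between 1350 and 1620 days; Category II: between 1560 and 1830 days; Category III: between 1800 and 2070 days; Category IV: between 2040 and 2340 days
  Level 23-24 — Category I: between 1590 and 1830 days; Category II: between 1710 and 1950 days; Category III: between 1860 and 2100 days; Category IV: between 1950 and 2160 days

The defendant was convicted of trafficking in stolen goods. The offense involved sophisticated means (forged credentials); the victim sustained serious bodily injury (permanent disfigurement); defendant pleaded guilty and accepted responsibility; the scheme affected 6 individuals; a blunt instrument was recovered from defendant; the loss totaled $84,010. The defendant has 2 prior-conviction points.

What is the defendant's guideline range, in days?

1350-1620 days

Base offense level for trafficking in stolen goods: 9.
S1 applies: 9 − 2 = 7.
S2 applies: 7 + 4 = 11.
S3 applies (level before this adjustment is 11 < 17, so +1): 11 + 1 = 12.
S4 does not apply.
S5 applies (level before this adjustment is 12 ≥ 9, so +4): 12 + 4 = 16.
S6 applies: 16 + 3 = 19.
S7 does not apply.
S8 applies: 19 + 2 = 21.
Final offense level: 21.
Criminal history: 2 prior points → Category I (0-5).
Level 21 falls in the 20-22 band.
Grid: Level 20-22 × Category I = 1350-1620 days.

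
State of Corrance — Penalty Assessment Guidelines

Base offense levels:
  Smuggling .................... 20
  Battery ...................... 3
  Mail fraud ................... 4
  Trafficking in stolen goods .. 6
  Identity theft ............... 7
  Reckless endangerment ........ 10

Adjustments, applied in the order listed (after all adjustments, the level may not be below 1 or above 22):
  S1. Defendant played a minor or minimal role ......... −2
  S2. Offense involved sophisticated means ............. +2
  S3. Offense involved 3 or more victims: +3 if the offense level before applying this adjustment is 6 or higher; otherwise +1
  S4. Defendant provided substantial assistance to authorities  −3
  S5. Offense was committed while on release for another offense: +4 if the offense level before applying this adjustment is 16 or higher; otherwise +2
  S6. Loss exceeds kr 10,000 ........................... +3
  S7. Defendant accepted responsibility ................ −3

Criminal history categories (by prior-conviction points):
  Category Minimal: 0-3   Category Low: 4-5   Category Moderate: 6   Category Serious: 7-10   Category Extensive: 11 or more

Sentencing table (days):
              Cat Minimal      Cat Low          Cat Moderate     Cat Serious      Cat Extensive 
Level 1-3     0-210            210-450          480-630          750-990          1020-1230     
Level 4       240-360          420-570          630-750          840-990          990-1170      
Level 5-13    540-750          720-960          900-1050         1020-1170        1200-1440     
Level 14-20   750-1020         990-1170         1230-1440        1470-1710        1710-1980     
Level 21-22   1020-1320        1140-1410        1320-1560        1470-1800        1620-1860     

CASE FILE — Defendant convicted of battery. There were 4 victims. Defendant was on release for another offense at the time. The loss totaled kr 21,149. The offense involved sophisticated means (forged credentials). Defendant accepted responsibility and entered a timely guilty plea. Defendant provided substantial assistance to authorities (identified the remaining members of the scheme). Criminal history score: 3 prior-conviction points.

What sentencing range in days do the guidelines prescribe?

540-750 days

Base offense level for battery: 3.
S1 does not apply.
S2 applies: 3 + 2 = 5.
S3 applies (level before this adjustment is 5 < 6, so +1): 5 + 1 = 6.
S4 applies: 6 − 3 = 3.
S5 applies (level before this adjustment is 3 < 16, so +2): 3 + 2 = 5.
S6 applies: 5 + 3 = 8.
S7 applies: 8 − 3 = 5.
Final offense level: 5.
Criminal history: 3 prior points → Category Minimal (0-3).
Level 5 falls in the 5-13 band.
Grid: Level 5-13 × Category Minimal = 540-750 days.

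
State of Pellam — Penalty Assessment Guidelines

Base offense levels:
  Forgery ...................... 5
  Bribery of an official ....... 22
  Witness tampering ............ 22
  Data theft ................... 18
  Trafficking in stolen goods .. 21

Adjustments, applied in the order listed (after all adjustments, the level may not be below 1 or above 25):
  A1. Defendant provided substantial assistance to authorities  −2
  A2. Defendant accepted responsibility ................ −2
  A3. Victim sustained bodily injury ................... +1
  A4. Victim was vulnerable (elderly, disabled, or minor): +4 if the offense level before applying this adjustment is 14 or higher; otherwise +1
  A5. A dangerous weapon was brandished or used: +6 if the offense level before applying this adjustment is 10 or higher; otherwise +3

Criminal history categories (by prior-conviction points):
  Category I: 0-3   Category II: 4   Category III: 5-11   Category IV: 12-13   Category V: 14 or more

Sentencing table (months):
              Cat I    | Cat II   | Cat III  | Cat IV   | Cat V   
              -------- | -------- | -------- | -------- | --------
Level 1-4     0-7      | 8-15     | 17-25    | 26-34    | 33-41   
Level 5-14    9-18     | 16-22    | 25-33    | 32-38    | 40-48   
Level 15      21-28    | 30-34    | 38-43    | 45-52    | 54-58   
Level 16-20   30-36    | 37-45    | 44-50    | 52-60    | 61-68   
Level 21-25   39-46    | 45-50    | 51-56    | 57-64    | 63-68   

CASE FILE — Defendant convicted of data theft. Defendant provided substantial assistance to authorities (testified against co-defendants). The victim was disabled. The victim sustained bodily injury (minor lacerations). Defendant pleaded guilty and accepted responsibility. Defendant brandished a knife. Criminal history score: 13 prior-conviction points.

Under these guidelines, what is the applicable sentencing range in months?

Base offense level for data theft: 18.
A1 applies: 18 − 2 = 16.
A2 applies: 16 − 2 = 14.
A3 applies: 14 + 1 = 15.
A4 applies (level before this adjustment is 15 ≥ 14, so +4): 15 + 4 = 19.
A5 applies (level before this adjustment is 19 ≥ 10, so +6): 19 + 6 = 25.
Final offense level: 25.
Criminal history: 13 prior points → Category IV (12-13).
Level 25 falls in the 21-25 band.
Grid: Level 21-25 × Category IV = 57-64 months.

57-64 months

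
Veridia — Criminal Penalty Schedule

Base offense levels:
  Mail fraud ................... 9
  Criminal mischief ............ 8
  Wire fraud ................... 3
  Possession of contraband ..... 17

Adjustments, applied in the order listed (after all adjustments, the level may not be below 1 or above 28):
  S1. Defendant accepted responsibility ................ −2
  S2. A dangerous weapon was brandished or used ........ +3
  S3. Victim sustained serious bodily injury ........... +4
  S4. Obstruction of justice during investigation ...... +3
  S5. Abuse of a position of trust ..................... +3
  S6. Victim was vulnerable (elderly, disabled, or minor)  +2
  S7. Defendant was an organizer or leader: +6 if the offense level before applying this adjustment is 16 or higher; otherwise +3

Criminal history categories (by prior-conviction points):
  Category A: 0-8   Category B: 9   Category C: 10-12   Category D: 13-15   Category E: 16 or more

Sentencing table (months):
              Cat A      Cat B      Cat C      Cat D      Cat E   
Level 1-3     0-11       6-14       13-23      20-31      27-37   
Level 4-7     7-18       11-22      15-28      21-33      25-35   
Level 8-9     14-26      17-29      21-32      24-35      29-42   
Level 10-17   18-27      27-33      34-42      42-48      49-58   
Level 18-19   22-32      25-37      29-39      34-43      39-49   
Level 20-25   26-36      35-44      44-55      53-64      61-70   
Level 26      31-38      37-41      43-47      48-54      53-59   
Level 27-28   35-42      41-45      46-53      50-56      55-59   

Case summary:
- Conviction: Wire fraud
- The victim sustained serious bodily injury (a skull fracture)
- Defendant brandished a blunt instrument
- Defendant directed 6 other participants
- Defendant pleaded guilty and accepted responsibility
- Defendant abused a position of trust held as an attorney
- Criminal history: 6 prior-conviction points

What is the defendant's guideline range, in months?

18-27 months

Base offense level for wire fraud: 3.
S1 applies: 3 − 2 = 1.
S2 applies: 1 + 3 = 4.
S3 applies: 4 + 4 = 8.
S4 does not apply.
S5 applies: 8 + 3 = 11.
S6 does not apply.
S7 applies (level before this adjustment is 11 < 16, so +3): 11 + 3 = 14.
Final offense level: 14.
Criminal history: 6 prior points → Category A (0-8).
Level 14 falls in the 10-17 band.
Grid: Level 10-17 × Category A = 18-27 months.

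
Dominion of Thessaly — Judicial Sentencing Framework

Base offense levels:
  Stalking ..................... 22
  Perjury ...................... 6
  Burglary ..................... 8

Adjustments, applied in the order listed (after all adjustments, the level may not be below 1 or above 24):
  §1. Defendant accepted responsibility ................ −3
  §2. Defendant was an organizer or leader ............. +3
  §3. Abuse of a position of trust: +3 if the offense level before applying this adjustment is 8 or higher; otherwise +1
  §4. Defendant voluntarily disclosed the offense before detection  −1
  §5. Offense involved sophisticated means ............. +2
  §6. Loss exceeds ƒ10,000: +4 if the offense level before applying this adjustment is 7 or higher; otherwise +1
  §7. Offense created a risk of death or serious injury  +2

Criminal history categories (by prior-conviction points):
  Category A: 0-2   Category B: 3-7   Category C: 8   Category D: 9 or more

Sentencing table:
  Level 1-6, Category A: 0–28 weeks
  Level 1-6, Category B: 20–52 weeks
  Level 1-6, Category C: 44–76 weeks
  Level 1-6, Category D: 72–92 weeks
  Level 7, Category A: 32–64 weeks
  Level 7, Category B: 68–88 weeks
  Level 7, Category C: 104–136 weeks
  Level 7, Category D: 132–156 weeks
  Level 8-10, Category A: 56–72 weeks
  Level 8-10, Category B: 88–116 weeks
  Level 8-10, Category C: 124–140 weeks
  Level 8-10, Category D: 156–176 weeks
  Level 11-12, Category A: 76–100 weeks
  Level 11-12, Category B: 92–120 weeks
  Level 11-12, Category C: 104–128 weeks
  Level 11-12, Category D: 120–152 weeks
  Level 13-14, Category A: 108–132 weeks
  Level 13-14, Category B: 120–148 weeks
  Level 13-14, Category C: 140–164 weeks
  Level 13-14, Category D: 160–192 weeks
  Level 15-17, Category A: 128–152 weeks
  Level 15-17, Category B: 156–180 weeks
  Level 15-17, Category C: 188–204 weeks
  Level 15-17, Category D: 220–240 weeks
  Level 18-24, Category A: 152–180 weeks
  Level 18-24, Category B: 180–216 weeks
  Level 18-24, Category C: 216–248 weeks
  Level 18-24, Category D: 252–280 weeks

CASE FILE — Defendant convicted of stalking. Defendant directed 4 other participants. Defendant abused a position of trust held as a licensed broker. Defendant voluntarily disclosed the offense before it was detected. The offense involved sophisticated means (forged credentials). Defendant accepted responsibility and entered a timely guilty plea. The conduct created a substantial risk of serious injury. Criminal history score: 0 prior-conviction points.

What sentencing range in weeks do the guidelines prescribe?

152-180 weeks

Base offense level for stalking: 22.
§1 applies: 22 − 3 = 19.
§2 applies: 19 + 3 = 22.
§3 applies (level before this adjustment is 22 ≥ 8, so +3): 22 + 3 = 25.
§4 applies: 25 − 1 = 24.
§5 applies: 24 + 2 = 26.
§7 applies: 26 + 2 = 28.
Level 28 exceeds the maximum of 24; capped at 24.
Final offense level: 24.
Criminal history: 0 prior points → Category A (0-2).
Level 24 falls in the 18-24 band.
Grid: Level 18-24 × Category A = 152-180 weeks.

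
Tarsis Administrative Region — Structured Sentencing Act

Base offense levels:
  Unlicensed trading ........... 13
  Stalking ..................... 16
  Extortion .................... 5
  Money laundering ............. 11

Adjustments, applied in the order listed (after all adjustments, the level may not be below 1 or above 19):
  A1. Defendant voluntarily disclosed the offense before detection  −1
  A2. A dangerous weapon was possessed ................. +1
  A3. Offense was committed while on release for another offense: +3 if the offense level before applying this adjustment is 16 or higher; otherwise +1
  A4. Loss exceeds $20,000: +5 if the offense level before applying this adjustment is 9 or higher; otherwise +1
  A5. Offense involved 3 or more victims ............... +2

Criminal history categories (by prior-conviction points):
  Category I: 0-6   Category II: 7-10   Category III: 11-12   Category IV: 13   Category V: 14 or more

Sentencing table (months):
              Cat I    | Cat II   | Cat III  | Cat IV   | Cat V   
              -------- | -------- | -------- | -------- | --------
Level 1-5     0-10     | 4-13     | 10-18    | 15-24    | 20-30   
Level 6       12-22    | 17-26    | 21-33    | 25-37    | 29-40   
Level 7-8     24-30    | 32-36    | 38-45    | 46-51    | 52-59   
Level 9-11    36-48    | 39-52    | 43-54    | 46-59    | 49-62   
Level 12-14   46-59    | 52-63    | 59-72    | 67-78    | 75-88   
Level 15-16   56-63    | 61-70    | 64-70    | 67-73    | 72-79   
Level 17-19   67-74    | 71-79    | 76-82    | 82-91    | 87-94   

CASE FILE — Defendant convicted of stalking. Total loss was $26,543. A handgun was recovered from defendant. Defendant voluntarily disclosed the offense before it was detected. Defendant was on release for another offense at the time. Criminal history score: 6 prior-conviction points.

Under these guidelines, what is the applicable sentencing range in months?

Base offense level for stalking: 16.
A1 applies: 16 − 1 = 15.
A2 applies: 15 + 1 = 16.
A3 applies (level before this adjustment is 16 ≥ 16, so +3): 16 + 3 = 19.
A4 applies (level before this adjustment is 19 ≥ 9, so +5): 19 + 5 = 24.
A5 does not apply.
Level 24 exceeds the maximum of 19; capped at 19.
Final offense level: 19.
Criminal history: 6 prior points → Category I (0-6).
Level 19 falls in the 17-19 band.
Grid: Level 17-19 × Category I = 67-74 months.

67-74 months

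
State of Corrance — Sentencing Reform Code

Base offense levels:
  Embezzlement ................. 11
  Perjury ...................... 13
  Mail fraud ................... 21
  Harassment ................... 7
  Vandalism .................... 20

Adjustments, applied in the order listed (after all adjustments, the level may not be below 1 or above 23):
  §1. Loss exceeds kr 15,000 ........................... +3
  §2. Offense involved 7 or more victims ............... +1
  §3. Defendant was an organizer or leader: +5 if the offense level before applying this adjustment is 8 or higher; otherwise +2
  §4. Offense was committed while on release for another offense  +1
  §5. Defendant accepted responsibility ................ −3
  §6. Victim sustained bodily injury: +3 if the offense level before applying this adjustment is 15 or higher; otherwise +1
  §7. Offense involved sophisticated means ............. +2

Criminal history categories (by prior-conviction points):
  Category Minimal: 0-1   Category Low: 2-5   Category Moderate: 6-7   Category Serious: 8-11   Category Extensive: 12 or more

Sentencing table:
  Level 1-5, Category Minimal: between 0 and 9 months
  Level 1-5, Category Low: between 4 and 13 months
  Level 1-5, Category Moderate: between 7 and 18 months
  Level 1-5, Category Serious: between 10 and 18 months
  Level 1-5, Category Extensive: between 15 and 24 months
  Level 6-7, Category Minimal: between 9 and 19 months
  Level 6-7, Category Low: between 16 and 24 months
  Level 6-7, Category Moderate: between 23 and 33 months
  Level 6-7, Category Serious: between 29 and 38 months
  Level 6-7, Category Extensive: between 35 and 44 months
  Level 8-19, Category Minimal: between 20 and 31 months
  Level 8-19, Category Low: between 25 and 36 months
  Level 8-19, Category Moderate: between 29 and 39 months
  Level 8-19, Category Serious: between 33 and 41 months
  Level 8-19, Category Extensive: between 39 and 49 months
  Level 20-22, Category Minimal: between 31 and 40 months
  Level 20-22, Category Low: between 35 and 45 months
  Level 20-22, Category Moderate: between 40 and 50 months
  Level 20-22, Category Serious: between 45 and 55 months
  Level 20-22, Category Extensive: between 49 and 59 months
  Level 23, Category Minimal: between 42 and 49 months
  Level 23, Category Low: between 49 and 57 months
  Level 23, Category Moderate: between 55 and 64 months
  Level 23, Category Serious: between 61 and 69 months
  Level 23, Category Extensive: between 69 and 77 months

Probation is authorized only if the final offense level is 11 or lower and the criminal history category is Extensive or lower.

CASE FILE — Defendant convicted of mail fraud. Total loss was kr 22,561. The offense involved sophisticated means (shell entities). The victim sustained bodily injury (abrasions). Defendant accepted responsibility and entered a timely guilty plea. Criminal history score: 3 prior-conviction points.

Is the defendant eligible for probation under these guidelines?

Base offense level for mail fraud: 21.
§1 applies: 21 + 3 = 24.
§2 does not apply.
§4 does not apply.
§5 applies: 24 − 3 = 21.
§6 applies (level before this adjustment is 21 ≥ 15, so +3): 21 + 3 = 24.
§7 applies: 24 + 2 = 26.
Level 26 exceeds the maximum of 23; capped at 23.
Final offense level: 23.
Criminal history: 3 prior points → Category Low (2-5).
Level 23 falls in the 23 band.
Grid: Level 23 × Category Low = 49-57 months.
Probation check: level 23 > 11 and category Low ≤ Extensive → not eligible.

No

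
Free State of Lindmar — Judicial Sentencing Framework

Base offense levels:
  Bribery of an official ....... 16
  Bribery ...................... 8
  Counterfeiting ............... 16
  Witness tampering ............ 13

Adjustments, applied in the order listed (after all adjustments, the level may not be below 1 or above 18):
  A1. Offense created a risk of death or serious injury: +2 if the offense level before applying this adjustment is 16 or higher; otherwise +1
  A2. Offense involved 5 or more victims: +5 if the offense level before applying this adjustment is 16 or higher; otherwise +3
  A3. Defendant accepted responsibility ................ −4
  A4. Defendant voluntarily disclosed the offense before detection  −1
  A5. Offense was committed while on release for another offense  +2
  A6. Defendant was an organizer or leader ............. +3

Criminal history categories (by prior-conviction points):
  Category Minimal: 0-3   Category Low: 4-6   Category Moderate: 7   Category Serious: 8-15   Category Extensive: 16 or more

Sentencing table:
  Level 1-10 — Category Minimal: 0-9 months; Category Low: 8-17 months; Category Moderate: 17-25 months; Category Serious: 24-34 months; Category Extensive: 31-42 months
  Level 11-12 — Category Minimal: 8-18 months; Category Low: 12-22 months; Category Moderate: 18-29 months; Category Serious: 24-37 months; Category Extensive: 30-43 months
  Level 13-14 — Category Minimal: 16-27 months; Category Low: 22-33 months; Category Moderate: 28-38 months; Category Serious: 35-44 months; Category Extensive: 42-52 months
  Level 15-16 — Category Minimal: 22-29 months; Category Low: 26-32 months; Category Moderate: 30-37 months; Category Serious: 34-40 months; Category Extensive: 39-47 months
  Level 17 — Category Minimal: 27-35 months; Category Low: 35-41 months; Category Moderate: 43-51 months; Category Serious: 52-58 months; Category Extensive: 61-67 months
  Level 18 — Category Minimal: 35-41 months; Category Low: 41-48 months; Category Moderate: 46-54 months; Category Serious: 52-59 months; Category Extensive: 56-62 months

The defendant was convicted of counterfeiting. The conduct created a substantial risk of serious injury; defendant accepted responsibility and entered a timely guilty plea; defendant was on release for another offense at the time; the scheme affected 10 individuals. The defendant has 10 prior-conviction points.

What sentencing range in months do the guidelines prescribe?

Base offense level for counterfeiting: 16.
A1 applies (level before this adjustment is 16 ≥ 16, so +2): 16 + 2 = 18.
A2 applies (level before this adjustment is 18 ≥ 16, so +5): 18 + 5 = 23.
A3 applies: 23 − 4 = 19.
A4 does not apply.
A5 applies: 19 + 2 = 21.
Level 21 exceeds the maximum of 18; capped at 18.
Final offense level: 18.
Criminal history: 10 prior points → Category Serious (8-15).
Level 18 falls in the 18 band.
Grid: Level 18 × Category Serious = 52-59 months.

52-59 months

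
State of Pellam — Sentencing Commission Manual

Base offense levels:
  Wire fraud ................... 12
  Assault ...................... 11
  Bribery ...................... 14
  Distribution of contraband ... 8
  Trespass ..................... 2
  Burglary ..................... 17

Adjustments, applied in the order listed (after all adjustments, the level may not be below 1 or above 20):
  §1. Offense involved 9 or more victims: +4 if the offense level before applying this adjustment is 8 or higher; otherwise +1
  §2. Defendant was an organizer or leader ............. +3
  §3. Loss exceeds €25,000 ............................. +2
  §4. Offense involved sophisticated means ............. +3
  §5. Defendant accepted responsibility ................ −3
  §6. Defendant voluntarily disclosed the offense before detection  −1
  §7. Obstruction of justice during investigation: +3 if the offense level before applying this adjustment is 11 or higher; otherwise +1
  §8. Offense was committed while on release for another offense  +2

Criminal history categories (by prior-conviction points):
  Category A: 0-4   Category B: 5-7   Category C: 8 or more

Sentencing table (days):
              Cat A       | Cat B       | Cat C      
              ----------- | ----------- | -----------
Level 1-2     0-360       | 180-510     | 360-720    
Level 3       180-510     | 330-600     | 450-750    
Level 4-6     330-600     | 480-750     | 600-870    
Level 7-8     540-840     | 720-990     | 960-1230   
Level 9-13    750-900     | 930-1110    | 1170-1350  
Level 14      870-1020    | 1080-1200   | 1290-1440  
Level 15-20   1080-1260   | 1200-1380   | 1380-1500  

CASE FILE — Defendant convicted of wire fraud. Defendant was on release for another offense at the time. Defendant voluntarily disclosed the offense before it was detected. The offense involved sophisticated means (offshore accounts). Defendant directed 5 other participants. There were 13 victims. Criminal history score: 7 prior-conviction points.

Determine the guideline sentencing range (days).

Base offense level for wire fraud: 12.
§1 applies (level before this adjustment is 12 ≥ 8, so +4): 12 + 4 = 16.
§2 applies: 16 + 3 = 19.
§3 does not apply.
§4 applies: 19 + 3 = 22.
§5 does not apply.
§6 applies: 22 − 1 = 21.
§8 applies: 21 + 2 = 23.
Level 23 exceeds the maximum of 20; capped at 20.
Final offense level: 20.
Criminal history: 7 prior points → Category B (5-7).
Level 20 falls in the 15-20 band.
Grid: Level 15-20 × Category B = 1200-1380 days.

1200-1380 days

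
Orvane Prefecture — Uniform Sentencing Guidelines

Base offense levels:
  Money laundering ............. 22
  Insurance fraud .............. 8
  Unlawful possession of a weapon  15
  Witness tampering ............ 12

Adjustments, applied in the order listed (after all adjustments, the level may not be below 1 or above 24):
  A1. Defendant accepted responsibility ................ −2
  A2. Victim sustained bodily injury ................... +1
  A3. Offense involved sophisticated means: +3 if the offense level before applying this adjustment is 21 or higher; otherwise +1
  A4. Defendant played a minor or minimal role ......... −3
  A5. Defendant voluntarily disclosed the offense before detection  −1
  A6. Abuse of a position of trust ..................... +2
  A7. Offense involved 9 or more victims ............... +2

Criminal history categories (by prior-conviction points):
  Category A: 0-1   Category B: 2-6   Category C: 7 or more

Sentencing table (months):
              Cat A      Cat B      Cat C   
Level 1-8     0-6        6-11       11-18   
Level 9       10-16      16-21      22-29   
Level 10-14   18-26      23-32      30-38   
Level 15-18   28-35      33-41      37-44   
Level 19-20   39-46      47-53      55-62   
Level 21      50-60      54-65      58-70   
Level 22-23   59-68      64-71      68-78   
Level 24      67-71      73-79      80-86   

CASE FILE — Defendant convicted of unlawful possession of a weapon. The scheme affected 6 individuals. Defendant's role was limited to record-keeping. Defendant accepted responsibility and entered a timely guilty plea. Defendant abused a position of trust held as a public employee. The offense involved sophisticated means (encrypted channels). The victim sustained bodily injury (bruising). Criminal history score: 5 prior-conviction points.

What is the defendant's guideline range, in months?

23-32 months

Base offense level for unlawful possession of a weapon: 15.
A1 applies: 15 − 2 = 13.
A2 applies: 13 + 1 = 14.
A3 applies (level before this adjustment is 14 < 21, so +1): 14 + 1 = 15.
A4 applies: 15 − 3 = 12.
A5 does not apply.
A6 applies: 12 + 2 = 14.
A7 does not apply.
Final offense level: 14.
Criminal history: 5 prior points → Category B (2-6).
Level 14 falls in the 10-14 band.
Grid: Level 10-14 × Category B = 23-32 months.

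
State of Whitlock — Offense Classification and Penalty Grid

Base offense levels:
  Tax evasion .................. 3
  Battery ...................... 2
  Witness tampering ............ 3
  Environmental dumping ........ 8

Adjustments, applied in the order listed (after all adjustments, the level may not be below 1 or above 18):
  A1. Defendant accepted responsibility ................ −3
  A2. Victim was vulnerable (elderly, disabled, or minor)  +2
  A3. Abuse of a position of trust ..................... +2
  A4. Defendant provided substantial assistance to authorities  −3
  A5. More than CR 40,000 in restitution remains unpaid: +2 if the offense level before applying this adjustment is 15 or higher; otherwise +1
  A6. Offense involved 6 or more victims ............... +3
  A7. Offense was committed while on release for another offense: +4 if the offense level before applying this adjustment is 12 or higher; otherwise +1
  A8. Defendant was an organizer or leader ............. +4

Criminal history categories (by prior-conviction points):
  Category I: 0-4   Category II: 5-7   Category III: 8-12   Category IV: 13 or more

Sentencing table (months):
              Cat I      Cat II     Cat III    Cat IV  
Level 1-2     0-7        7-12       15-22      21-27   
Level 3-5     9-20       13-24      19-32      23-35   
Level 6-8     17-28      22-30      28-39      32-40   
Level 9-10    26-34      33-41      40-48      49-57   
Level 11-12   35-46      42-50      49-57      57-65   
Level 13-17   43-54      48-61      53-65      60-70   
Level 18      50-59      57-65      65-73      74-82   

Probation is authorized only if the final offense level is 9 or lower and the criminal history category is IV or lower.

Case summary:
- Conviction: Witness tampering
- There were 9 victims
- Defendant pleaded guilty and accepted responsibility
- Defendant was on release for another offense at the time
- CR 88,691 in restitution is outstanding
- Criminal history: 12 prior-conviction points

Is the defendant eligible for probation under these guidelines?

Yes

Base offense level for witness tampering: 3.
A1 applies: 3 − 3 = 0.
A4 does not apply.
A5 applies (level before this adjustment is 0 < 15, so +1): 0 + 1 = 1.
A6 applies: 1 + 3 = 4.
A7 applies (level before this adjustment is 4 < 12, so +1): 4 + 1 = 5.
A8 does not apply.
Final offense level: 5.
Criminal history: 12 prior points → Category III (8-12).
Level 5 falls in the 3-5 band.
Grid: Level 3-5 × Category III = 19-32 months.
Probation check: level 5 ≤ 9 and category III ≤ IV → eligible.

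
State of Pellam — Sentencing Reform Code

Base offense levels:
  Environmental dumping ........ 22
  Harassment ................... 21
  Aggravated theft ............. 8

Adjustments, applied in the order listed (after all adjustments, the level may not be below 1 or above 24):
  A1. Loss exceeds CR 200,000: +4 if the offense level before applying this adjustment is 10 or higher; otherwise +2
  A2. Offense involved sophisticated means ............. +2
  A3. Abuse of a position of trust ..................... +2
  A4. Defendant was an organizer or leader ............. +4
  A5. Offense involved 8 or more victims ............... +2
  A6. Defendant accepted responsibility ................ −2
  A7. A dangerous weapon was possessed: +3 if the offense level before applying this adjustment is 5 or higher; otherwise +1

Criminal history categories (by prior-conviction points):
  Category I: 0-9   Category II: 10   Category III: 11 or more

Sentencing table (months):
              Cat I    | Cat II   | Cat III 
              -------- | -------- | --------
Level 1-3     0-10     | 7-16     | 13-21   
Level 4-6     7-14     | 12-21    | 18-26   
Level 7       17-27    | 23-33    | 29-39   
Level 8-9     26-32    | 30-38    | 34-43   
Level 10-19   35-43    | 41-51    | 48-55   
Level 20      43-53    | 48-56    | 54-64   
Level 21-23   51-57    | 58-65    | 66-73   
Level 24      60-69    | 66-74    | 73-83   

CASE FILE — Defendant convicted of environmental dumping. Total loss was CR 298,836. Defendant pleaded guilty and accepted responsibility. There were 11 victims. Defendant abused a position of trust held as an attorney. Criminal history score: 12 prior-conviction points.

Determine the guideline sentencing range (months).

Base offense level for environmental dumping: 22.
A1 applies (level before this adjustment is 22 ≥ 10, so +4): 22 + 4 = 26.
A2 does not apply.
A3 applies: 26 + 2 = 28.
A4 does not apply.
A5 applies: 28 + 2 = 30.
A6 applies: 30 − 2 = 28.
Level 28 exceeds the maximum of 24; capped at 24.
Final offense level: 24.
Criminal history: 12 prior points → Category III (11+).
Level 24 falls in the 24 band.
Grid: Level 24 × Category III = 73-83 months.

73-83 months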